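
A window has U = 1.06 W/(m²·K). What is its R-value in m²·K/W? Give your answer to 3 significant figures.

0.943 m²·K/W

R = 1/U = 1/1.06 = 0.9434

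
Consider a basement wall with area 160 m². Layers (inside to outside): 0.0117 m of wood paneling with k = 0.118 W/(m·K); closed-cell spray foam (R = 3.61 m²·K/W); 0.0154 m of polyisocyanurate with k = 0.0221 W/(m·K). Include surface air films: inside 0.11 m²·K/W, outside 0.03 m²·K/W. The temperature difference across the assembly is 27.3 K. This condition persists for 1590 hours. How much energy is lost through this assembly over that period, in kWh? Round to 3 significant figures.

0.0117/0.118 = 0.09915
0.0154/0.0221 = 0.6968
R_total = 0.11 + 0.09915 + 3.61 + 0.6968 + 0.03 = 4.546 m²·K/W
Q = 160 × 27.3 / 4.546 = 960.8 W
E = 960.8 W × 1590 h / 1000 = 1528 kWh

1530 kWh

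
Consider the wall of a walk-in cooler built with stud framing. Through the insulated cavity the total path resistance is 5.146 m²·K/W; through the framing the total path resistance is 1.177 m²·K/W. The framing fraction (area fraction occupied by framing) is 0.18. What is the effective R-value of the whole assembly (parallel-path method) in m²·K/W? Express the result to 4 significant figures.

U_eff = 0.82/5.146 + 0.18/1.177 = 0.15935 + 0.15293 = 0.31228
R_eff = 1/U_eff = 3.2023 m²·K/W

3.202 m²·K/W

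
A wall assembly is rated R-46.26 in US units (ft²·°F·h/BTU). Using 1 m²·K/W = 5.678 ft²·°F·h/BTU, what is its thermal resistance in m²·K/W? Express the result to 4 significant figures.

R_SI = 46.26/5.678 = 8.1472

8.147 m²·K/W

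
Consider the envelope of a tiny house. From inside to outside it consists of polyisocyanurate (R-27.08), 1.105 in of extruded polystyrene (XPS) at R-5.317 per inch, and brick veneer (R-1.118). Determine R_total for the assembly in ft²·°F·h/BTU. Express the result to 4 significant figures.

1.105 × 5.317 = 5.8753
R_total = 27.08 + 5.8753 + 1.118 = 34.073 ft²·°F·h/BTU

34.07 ft²·°F·h/BTU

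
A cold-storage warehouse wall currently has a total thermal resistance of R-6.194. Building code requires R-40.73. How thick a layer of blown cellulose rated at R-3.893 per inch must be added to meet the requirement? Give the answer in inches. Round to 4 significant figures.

ΔR = 40.73 − 6.194 = 34.536 ft²·°F·h/BTU
L = ΔR / (R/in) = 34.536/3.893 = 8.8713 in

8.871 in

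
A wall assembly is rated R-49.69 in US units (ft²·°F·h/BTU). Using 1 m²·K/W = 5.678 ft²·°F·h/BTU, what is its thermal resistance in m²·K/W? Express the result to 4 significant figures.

8.751 m²·K/W

R_SI = 49.69/5.678 = 8.7513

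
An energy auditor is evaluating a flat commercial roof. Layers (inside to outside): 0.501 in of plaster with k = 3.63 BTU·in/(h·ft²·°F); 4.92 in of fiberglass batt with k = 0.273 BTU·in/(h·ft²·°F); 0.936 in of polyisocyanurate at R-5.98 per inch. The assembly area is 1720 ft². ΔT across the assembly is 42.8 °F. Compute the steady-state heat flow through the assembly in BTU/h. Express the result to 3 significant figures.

0.501/3.63 = 0.138
4.92/0.273 = 18.02
0.936 × 5.98 = 5.597
R_total = 0.138 + 18.02 + 5.597 = 23.76 ft²·°F·h/BTU
Q = A·ΔT/R = 1720 × 42.8 / 23.76 = 3099 BTU/h

3100 BTU/h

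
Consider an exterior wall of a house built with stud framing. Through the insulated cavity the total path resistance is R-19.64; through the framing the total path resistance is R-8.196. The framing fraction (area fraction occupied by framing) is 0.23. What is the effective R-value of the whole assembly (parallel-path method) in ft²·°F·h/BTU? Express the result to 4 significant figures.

14.87 ft²·°F·h/BTU

U_eff = 0.77/19.64 + 0.23/8.196 = 0.039206 + 0.028062 = 0.067268
R_eff = 1/U_eff = 14.866 ft²·°F·h/BTU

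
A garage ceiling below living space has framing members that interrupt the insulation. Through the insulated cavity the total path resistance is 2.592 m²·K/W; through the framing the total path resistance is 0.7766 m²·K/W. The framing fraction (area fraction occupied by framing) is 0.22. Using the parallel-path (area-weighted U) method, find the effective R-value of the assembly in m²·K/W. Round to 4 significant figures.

1.712 m²·K/W

U_eff = 0.78/2.592 + 0.22/0.7766 = 0.30093 + 0.28329 = 0.58421
R_eff = 1/U_eff = 1.7117 m²·K/W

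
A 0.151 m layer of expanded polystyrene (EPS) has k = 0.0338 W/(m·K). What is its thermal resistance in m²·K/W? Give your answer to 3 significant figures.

R = L/k = 0.151/0.0338 = 4.467 m²·K/W

4.47 m²·K/W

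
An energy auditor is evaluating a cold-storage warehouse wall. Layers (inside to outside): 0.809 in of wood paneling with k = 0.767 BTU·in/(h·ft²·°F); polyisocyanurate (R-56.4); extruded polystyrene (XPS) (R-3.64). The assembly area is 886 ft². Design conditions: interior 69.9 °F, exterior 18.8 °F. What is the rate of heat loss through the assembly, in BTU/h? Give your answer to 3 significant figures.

741 BTU/h

0.809/0.767 = 1.055
R_total = 1.055 + 56.4 + 3.64 = 61.09 ft²·°F·h/BTU
Q = A·ΔT/R = 886 × (69.9 − 18.8) / 61.09 = 741.1 BTU/h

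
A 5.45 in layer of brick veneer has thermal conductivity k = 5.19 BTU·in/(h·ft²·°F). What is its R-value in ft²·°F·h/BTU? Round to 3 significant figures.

1.05 ft²·°F·h/BTU

R = L/k = 5.45/5.19 = 1.05 ft²·°F·h/BTU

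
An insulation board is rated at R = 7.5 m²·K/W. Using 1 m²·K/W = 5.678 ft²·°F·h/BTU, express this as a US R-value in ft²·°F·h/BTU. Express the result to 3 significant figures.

42.6 ft²·°F·h/BTU

R_US = 7.5 × 5.678 = 42.59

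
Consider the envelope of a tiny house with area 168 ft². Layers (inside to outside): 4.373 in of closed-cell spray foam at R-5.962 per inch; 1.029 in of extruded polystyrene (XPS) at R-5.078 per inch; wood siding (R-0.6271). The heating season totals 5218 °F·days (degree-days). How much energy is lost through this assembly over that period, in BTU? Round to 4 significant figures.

659000 BTU

4.373 × 5.962 = 26.072
1.029 × 5.078 = 5.2253
R_total = 26.072 + 5.2253 + 0.6271 = 31.924 ft²·°F·h/BTU
E = A × HDD × 24 / R = 168 × 5218 × 24 / 31.924 = 659030 BTU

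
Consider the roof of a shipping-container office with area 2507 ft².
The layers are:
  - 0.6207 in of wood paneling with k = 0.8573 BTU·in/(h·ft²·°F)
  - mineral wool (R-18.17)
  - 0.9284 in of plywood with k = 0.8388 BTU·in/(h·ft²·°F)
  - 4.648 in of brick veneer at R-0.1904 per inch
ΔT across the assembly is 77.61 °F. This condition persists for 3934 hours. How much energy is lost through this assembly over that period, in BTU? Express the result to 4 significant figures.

0.6207/0.8573 = 0.72402
0.9284/0.8388 = 1.1068
4.648 × 0.1904 = 0.88498
R_total = 0.72402 + 18.17 + 1.1068 + 0.88498 = 20.886 ft²·°F·h/BTU
Q = 2507 × 77.61 / 20.886 = 9315.8 BTU/h
E = 9315.8 × 3934 = 36648000 BTU

36650000 BTU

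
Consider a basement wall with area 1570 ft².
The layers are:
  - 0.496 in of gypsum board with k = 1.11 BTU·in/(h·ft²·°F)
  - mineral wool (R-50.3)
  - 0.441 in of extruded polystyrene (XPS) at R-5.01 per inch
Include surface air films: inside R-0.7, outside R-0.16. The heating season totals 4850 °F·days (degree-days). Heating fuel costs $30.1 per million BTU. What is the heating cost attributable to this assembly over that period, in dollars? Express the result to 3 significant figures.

102 dollars

0.496/1.11 = 0.4468
0.441 × 5.01 = 2.209
R_total = 0.7 + 0.4468 + 50.3 + 2.209 + 0.16 = 53.82 ft²·°F·h/BTU
E = A × HDD × 24 / R = 1570 × 4850 × 24 / 53.82 = 3396000 BTU
Cost = 3396000/10⁶ × 30.1 = $102.2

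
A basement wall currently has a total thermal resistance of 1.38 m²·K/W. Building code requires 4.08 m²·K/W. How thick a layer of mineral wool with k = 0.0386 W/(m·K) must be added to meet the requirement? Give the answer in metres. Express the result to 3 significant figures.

0.104 m

ΔR = 4.08 − 1.38 = 2.7 m²·K/W
L = ΔR × k = 2.7 × 0.0386 = 0.1042 m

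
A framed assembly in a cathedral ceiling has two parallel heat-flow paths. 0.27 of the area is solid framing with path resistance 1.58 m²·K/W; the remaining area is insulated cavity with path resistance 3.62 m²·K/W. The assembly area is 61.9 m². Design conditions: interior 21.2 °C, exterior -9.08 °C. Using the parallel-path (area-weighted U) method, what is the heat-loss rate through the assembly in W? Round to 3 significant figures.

698 W

U_eff = 0.73/3.62 + 0.27/1.58 = 0.2017 + 0.1709 = 0.3725
R_eff = 1/U_eff = 2.684 m²·K/W
Q = 61.9 × (21.2 − (-9.08)) / 2.684 = 698.3 W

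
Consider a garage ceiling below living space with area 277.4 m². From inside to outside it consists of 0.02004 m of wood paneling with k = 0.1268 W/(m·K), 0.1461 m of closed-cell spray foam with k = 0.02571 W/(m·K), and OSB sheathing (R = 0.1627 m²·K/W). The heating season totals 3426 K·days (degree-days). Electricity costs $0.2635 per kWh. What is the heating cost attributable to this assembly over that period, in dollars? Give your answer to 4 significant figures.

1001 dollars

0.02004/0.1268 = 0.15804
0.1461/0.02571 = 5.6826
R_total = 0.15804 + 5.6826 + 0.1627 = 6.0034 m²·K/W
E = A × HDD × 24 / R / 1000 = 277.4 × 3426 × 24 / 6.0034 / 1000 = 3799.4 kWh
Cost = 3799.4 × 0.2635 = $1001.1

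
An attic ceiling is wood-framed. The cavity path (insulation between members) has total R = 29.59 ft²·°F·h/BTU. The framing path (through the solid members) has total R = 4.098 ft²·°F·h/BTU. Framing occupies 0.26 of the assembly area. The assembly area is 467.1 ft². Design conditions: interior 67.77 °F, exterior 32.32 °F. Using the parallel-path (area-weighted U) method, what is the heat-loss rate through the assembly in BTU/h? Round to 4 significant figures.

1465 BTU/h

U_eff = 0.74/29.59 + 0.26/4.098 = 0.025008 + 0.063446 = 0.088454
R_eff = 1/U_eff = 11.305 ft²·°F·h/BTU
Q = 467.1 × (67.77 − 32.32) / 11.305 = 1464.7 BTU/h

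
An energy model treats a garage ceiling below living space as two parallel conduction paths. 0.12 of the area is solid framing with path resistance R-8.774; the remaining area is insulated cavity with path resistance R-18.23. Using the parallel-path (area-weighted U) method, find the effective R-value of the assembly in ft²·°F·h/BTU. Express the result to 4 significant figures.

16.14 ft²·°F·h/BTU

U_eff = 0.88/18.23 + 0.12/8.774 = 0.048272 + 0.013677 = 0.061949
R_eff = 1/U_eff = 16.142 ft²·°F·h/BTU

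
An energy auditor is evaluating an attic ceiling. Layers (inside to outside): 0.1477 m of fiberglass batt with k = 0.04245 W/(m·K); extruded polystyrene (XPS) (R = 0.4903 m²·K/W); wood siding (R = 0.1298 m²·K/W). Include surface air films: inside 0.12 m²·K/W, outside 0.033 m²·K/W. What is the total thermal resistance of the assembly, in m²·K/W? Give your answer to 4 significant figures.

4.252 m²·K/W

0.1477/0.04245 = 3.4794
R_total = 0.12 + 3.4794 + 0.4903 + 0.1298 + 0.033 = 4.2525 m²·K/W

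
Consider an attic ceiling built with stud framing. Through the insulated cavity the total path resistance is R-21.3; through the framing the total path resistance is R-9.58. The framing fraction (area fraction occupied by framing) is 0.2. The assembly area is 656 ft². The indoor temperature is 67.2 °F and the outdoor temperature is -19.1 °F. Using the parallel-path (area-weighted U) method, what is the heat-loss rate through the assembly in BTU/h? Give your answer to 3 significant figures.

3310 BTU/h

U_eff = 0.8/21.3 + 0.2/9.58 = 0.03756 + 0.02088 = 0.05844
R_eff = 1/U_eff = 17.11 ft²·°F·h/BTU
Q = 656 × (67.2 − (-19.1)) / 17.11 = 3308 BTU/h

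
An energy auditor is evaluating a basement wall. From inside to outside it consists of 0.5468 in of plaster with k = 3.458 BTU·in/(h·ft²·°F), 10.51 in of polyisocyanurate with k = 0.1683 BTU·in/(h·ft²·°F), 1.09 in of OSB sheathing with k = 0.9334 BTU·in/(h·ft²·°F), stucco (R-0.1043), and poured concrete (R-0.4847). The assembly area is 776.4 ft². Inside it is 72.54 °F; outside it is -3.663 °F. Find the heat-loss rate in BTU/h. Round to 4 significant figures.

919.2 BTU/h

0.5468/3.458 = 0.15813
10.51/0.1683 = 62.448
1.09/0.9334 = 1.1678
R_total = 0.15813 + 62.448 + 1.1678 + 0.1043 + 0.4847 = 64.363 ft²·°F·h/BTU
Q = A·ΔT/R = 776.4 × (72.54 − (-3.663)) / 64.363 = 919.23 BTU/h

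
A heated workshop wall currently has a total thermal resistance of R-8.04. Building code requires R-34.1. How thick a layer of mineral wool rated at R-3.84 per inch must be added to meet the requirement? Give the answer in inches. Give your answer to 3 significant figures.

6.79 in

ΔR = 34.1 − 8.04 = 26.06 ft²·°F·h/BTU
L = ΔR / (R/in) = 26.06/3.84 = 6.786 in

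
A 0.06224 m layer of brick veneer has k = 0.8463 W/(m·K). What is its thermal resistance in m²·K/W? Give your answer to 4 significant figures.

R = L/k = 0.06224/0.8463 = 0.073544 m²·K/W

0.07354 m²·K/W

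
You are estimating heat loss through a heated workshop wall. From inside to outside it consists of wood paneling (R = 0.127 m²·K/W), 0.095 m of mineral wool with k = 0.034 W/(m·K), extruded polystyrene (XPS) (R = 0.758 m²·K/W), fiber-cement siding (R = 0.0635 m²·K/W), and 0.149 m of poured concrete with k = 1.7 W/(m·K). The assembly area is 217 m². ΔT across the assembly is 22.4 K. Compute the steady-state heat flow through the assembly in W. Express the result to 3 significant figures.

1270 W

0.095/0.034 = 2.794
0.149/1.7 = 0.08765
R_total = 0.127 + 2.794 + 0.758 + 0.0635 + 0.08765 = 3.83 m²·K/W
Q = A·ΔT/R = 217 × 22.4 / 3.83 = 1269 W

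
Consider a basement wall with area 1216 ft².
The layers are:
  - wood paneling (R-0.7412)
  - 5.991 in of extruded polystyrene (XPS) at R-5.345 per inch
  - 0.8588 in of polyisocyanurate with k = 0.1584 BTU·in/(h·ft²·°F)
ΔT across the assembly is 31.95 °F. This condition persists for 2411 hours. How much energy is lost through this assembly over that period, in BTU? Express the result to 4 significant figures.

2453000 BTU

5.991 × 5.345 = 32.022
0.8588/0.1584 = 5.4217
R_total = 0.7412 + 32.022 + 5.4217 = 38.185 ft²·°F·h/BTU
Q = 1216 × 31.95 / 38.185 = 1017.5 BTU/h
E = 1017.5 × 2411 = 2453100 BTU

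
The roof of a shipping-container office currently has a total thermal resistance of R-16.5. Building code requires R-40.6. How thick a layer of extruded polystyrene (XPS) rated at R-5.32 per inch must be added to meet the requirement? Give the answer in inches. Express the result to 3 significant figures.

ΔR = 40.6 − 16.5 = 24.1 ft²·°F·h/BTU
L = ΔR / (R/in) = 24.1/5.32 = 4.53 in

4.53 in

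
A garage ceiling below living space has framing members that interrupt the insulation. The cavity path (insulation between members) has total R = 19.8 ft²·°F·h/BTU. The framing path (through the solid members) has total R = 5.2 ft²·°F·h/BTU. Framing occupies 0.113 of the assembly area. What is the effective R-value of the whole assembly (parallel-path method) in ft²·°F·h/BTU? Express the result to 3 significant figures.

U_eff = 0.887/19.8 + 0.113/5.2 = 0.0448 + 0.02173 = 0.06653
R_eff = 1/U_eff = 15.03 ft²·°F·h/BTU

15.0 ft²·°F·h/BTU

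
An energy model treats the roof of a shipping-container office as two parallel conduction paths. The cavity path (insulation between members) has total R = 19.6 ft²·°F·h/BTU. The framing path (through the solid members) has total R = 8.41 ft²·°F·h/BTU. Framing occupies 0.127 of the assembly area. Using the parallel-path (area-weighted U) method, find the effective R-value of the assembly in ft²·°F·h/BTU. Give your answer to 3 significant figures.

16.8 ft²·°F·h/BTU

U_eff = 0.873/19.6 + 0.127/8.41 = 0.04454 + 0.0151 = 0.05964
R_eff = 1/U_eff = 16.77 ft²·°F·h/BTU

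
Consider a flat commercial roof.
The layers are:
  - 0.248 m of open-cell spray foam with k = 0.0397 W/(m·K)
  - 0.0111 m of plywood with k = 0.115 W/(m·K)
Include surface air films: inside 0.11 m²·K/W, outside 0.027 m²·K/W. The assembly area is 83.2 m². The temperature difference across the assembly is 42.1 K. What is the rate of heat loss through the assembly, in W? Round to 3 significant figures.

0.248/0.0397 = 6.247
0.0111/0.115 = 0.09652
R_total = 0.11 + 6.247 + 0.09652 + 0.027 = 6.48 m²·K/W
Q = A·ΔT/R = 83.2 × 42.1 / 6.48 = 540.5 W

541 W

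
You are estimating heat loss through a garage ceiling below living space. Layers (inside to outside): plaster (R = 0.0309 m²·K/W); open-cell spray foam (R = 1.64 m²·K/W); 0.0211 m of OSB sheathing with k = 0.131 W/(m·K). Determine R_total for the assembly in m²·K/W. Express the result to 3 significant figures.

1.83 m²·K/W

0.0211/0.131 = 0.1611
R_total = 0.0309 + 1.64 + 0.1611 = 1.832 m²·K/W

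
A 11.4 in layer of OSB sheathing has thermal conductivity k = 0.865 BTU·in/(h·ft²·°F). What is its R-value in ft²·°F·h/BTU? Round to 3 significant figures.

13.2 ft²·°F·h/BTU

R = L/k = 11.4/0.865 = 13.18 ft²·°F·h/BTU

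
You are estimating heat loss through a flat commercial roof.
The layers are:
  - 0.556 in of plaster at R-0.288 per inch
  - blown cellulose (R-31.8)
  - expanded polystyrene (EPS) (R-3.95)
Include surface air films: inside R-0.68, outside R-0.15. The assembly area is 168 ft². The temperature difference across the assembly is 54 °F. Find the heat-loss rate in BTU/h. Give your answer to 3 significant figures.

0.556 × 0.288 = 0.1601
R_total = 0.68 + 0.1601 + 31.8 + 3.95 + 0.15 = 36.74 ft²·°F·h/BTU
Q = A·ΔT/R = 168 × 54 / 36.74 = 246.9 BTU/h

247 BTU/h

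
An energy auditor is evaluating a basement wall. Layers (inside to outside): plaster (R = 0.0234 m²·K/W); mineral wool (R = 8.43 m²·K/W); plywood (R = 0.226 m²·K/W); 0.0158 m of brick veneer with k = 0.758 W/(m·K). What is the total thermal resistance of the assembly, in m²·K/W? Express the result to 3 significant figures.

8.70 m²·K/W

0.0158/0.758 = 0.02084
R_total = 0.0234 + 8.43 + 0.226 + 0.02084 = 8.7 m²·K/W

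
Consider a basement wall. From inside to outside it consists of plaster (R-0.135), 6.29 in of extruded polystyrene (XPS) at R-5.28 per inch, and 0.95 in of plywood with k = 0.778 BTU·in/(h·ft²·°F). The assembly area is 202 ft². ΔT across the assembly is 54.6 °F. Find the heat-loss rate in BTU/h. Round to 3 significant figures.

6.29 × 5.28 = 33.21
0.95/0.778 = 1.221
R_total = 0.135 + 33.21 + 1.221 = 34.57 ft²·°F·h/BTU
Q = A·ΔT/R = 202 × 54.6 / 34.57 = 319.1 BTU/h

319 BTU/h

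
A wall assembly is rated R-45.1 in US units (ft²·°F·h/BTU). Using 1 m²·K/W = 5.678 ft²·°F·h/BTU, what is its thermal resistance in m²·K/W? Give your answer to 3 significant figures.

R_SI = 45.1/5.678 = 7.943

7.94 m²·K/W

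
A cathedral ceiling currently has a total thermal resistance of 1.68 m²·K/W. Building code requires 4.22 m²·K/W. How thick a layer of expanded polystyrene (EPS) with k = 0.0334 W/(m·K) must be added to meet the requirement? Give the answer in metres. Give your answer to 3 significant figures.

0.0848 m

ΔR = 4.22 − 1.68 = 2.54 m²·K/W
L = ΔR × k = 2.54 × 0.0334 = 0.08484 m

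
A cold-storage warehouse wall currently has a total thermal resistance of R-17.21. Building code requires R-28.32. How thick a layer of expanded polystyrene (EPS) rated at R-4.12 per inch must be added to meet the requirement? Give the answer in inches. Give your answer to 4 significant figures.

2.697 in

ΔR = 28.32 − 17.21 = 11.11 ft²·°F·h/BTU
L = ΔR / (R/in) = 11.11/4.12 = 2.6966 in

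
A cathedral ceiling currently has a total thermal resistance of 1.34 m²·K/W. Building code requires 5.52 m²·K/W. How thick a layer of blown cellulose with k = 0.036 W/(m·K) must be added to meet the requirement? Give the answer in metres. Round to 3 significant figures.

0.150 m

ΔR = 5.52 − 1.34 = 4.18 m²·K/W
L = ΔR × k = 4.18 × 0.036 = 0.1505 m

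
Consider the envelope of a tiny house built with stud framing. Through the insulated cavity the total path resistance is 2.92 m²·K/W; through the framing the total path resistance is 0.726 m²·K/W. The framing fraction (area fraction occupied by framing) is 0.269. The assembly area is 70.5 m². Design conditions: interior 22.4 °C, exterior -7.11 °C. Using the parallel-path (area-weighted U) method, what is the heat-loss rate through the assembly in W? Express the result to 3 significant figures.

1290 W

U_eff = 0.731/2.92 + 0.269/0.726 = 0.2503 + 0.3705 = 0.6209
R_eff = 1/U_eff = 1.611 m²·K/W
Q = 70.5 × (22.4 − (-7.11)) / 1.611 = 1292 W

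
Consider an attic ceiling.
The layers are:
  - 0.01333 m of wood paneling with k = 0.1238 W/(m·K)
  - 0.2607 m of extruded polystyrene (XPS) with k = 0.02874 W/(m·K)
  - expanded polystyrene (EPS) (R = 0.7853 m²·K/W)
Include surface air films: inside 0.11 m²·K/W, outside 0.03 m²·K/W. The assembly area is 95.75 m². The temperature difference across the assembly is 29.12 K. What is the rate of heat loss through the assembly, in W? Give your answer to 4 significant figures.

276.0 W

0.01333/0.1238 = 0.10767
0.2607/0.02874 = 9.071
R_total = 0.11 + 0.10767 + 9.071 + 0.7853 + 0.03 = 10.104 m²·K/W
Q = A·ΔT/R = 95.75 × 29.12 / 10.104 = 275.96 W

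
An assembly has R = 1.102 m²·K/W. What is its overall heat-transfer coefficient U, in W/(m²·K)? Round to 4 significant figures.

0.9074 W/(m²·K)

U = 1/R = 1/1.102 = 0.90744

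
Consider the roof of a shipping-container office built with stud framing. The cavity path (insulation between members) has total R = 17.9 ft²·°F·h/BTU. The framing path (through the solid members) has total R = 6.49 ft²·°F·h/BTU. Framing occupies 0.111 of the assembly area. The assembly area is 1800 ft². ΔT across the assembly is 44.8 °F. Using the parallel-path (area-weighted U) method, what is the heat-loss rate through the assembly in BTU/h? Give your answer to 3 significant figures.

U_eff = 0.889/17.9 + 0.111/6.49 = 0.04966 + 0.0171 = 0.06677
R_eff = 1/U_eff = 14.98 ft²·°F·h/BTU
Q = 1800 × 44.8 / 14.98 = 5384 BTU/h

5380 BTU/h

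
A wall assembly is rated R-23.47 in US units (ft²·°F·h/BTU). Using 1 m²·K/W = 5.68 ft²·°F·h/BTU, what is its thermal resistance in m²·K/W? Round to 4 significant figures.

4.132 m²·K/W

R_SI = 23.47/5.68 = 4.132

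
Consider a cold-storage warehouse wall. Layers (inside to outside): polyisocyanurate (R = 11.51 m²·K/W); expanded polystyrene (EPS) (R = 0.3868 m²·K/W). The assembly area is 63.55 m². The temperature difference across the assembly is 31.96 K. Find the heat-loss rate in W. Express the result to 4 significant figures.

170.7 W

R_total = 11.51 + 0.3868 = 11.897 m²·K/W
Q = A·ΔT/R = 63.55 × 31.96 / 11.897 = 170.72 W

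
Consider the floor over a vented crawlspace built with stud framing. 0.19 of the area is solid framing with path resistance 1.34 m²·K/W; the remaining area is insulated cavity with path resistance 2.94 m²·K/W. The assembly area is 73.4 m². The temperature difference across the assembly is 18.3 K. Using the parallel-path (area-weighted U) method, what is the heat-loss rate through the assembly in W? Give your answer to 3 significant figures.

U_eff = 0.81/2.94 + 0.19/1.34 = 0.2755 + 0.1418 = 0.4173
R_eff = 1/U_eff = 2.396 m²·K/W
Q = 73.4 × 18.3 / 2.396 = 560.5 W

561 W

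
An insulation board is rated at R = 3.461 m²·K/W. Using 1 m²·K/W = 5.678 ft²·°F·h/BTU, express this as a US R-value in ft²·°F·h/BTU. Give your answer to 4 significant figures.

R_US = 3.461 × 5.678 = 19.652

19.65 ft²·°F·h/BTU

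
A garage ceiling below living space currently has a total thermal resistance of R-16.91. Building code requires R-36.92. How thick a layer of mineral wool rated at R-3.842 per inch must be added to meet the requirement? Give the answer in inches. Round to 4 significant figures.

ΔR = 36.92 − 16.91 = 20.01 ft²·°F·h/BTU
L = ΔR / (R/in) = 20.01/3.842 = 5.2082 in

5.208 in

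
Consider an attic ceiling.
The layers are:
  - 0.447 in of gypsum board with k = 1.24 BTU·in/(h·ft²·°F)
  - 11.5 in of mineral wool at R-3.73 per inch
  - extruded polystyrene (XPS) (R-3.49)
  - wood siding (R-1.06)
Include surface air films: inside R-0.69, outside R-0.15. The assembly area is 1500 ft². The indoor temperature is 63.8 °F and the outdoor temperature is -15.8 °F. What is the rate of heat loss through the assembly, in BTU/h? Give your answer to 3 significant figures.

0.447/1.24 = 0.3605
11.5 × 3.73 = 42.9
R_total = 0.69 + 0.3605 + 42.9 + 3.49 + 1.06 + 0.15 = 48.65 ft²·°F·h/BTU
Q = A·ΔT/R = 1500 × (63.8 − (-15.8)) / 48.65 = 2454 BTU/h

2450 BTU/h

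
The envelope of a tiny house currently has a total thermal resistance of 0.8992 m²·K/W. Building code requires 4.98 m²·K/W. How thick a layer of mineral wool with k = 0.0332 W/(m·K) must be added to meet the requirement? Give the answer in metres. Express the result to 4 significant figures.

ΔR = 4.98 − 0.8992 = 4.0808 m²·K/W
L = ΔR × k = 4.0808 × 0.0332 = 0.13548 m

0.1355 m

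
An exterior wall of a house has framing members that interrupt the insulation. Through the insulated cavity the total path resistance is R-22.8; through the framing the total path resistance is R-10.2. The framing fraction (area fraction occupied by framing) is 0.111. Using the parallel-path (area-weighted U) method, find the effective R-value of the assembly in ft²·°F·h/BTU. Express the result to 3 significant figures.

20.1 ft²·°F·h/BTU

U_eff = 0.889/22.8 + 0.111/10.2 = 0.03899 + 0.01088 = 0.04987
R_eff = 1/U_eff = 20.05 ft²·°F·h/BTU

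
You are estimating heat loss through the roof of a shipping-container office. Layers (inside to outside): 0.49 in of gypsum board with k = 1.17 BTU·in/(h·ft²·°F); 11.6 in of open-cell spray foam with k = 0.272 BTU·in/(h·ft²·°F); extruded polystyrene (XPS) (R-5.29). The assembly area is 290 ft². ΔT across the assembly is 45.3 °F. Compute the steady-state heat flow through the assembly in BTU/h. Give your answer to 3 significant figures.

0.49/1.17 = 0.4188
11.6/0.272 = 42.65
R_total = 0.4188 + 42.65 + 5.29 = 48.36 ft²·°F·h/BTU
Q = A·ΔT/R = 290 × 45.3 / 48.36 = 271.7 BTU/h

272 BTU/h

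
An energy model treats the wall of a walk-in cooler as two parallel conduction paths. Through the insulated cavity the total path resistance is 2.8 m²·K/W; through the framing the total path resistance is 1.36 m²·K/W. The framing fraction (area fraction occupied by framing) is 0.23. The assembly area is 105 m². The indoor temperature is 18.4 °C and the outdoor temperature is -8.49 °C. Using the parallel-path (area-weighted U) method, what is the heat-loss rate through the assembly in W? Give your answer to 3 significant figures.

1250 W

U_eff = 0.77/2.8 + 0.23/1.36 = 0.275 + 0.1691 = 0.4441
R_eff = 1/U_eff = 2.252 m²·K/W
Q = 105 × (18.4 − (-8.49)) / 2.252 = 1254 W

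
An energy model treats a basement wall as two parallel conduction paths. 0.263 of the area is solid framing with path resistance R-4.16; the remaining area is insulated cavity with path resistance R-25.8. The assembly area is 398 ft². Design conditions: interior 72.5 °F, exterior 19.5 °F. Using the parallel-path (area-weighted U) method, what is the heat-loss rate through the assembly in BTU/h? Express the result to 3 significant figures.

1940 BTU/h

U_eff = 0.737/25.8 + 0.263/4.16 = 0.02857 + 0.06322 = 0.09179
R_eff = 1/U_eff = 10.89 ft²·°F·h/BTU
Q = 398 × (72.5 − 19.5) / 10.89 = 1936 BTU/h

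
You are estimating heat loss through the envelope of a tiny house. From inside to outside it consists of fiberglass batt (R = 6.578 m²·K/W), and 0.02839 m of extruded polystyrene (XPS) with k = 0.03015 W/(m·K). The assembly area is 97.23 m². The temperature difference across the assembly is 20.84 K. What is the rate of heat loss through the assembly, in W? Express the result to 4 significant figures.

269.5 W

0.02839/0.03015 = 0.94163
R_total = 6.578 + 0.94163 = 7.5196 m²·K/W
Q = A·ΔT/R = 97.23 × 20.84 / 7.5196 = 269.46 W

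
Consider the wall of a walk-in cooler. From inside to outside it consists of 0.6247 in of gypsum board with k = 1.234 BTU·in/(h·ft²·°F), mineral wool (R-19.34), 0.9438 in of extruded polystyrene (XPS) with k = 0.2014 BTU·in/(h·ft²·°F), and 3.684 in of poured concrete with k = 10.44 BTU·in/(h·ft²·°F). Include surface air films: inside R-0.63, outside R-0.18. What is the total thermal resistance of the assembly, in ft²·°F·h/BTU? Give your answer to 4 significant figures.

0.6247/1.234 = 0.50624
0.9438/0.2014 = 4.6862
3.684/10.44 = 0.35287
R_total = 0.63 + 0.50624 + 19.34 + 4.6862 + 0.35287 + 0.18 = 25.695 ft²·°F·h/BTU

25.70 ft²·°F·h/BTU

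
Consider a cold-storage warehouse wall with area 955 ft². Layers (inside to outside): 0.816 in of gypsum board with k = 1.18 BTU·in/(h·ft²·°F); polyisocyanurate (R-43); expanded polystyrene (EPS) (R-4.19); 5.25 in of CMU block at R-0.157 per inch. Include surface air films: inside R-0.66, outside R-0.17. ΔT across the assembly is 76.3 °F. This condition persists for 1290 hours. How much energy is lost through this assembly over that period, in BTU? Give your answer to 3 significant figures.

0.816/1.18 = 0.6915
5.25 × 0.157 = 0.8243
R_total = 0.66 + 0.6915 + 43 + 4.19 + 0.8243 + 0.17 = 49.54 ft²·°F·h/BTU
Q = 955 × 76.3 / 49.54 = 1471 BTU/h
E = 1471 × 1290 = 1898000 BTU

1900000 BTU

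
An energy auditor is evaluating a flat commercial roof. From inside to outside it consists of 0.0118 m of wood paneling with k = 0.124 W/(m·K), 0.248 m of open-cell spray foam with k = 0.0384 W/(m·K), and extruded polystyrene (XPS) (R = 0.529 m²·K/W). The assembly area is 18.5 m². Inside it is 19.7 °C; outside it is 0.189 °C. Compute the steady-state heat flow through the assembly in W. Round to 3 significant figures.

51.0 W

0.0118/0.124 = 0.09516
0.248/0.0384 = 6.458
R_total = 0.09516 + 6.458 + 0.529 = 7.082 m²·K/W
Q = A·ΔT/R = 18.5 × (19.7 − 0.189) / 7.082 = 50.96 W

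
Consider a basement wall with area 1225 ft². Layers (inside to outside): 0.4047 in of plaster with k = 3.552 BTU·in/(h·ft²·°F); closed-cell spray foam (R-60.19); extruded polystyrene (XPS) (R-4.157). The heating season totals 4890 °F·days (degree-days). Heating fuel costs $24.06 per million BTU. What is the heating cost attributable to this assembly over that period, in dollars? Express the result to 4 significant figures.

0.4047/3.552 = 0.11394
R_total = 0.11394 + 60.19 + 4.157 = 64.461 ft²·°F·h/BTU
E = A × HDD × 24 / R = 1225 × 4890 × 24 / 64.461 = 2230300 BTU
Cost = 2230300/10⁶ × 24.06 = $53.661

53.66 dollars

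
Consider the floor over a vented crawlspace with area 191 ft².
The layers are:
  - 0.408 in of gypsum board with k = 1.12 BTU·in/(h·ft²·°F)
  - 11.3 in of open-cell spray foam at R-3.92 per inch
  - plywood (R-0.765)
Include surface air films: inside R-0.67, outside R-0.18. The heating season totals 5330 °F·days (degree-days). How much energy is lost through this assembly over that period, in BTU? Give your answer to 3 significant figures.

0.408/1.12 = 0.3643
11.3 × 3.92 = 44.3
R_total = 0.67 + 0.3643 + 44.3 + 0.765 + 0.18 = 46.28 ft²·°F·h/BTU
E = A × HDD × 24 / R = 191 × 5330 × 24 / 46.28 = 528000 BTU

528000 BTU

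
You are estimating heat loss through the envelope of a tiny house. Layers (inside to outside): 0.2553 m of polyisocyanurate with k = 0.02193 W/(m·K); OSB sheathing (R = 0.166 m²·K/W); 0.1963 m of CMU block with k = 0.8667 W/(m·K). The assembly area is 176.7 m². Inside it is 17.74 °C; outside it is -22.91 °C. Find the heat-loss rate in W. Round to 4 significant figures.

596.9 W

0.2553/0.02193 = 11.642
0.1963/0.8667 = 0.22649
R_total = 11.642 + 0.166 + 0.22649 = 12.034 m²·K/W
Q = A·ΔT/R = 176.7 × (17.74 − (-22.91)) / 12.034 = 596.88 W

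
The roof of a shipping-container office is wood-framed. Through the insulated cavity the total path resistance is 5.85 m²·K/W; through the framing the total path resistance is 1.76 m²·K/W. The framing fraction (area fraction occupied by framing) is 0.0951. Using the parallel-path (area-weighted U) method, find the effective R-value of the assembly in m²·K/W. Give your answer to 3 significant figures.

U_eff = 0.9049/5.85 + 0.0951/1.76 = 0.1547 + 0.05403 = 0.2087
R_eff = 1/U_eff = 4.791 m²·K/W

4.79 m²·K/W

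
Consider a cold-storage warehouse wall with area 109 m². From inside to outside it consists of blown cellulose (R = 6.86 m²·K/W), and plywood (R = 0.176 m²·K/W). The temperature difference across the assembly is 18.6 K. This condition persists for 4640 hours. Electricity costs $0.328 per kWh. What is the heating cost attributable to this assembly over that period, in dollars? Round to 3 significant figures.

439 dollars

R_total = 6.86 + 0.176 = 7.036 m²·K/W
Q = 109 × 18.6 / 7.036 = 288.1 W
E = 288.1 W × 4640 h / 1000 = 1337 kWh
Cost = 1337 × 0.328 = $438.5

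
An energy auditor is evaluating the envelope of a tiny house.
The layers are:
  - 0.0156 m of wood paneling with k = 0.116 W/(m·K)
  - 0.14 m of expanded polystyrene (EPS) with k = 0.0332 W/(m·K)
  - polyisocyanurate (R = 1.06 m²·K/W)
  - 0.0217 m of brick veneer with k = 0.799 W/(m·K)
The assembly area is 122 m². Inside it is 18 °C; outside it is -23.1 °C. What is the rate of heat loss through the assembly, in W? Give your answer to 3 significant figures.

0.0156/0.116 = 0.1345
0.14/0.0332 = 4.217
0.0217/0.799 = 0.02716
R_total = 0.1345 + 4.217 + 1.06 + 0.02716 = 5.439 m²·K/W
Q = A·ΔT/R = 122 × (18 − (-23.1)) / 5.439 = 922 W

922 W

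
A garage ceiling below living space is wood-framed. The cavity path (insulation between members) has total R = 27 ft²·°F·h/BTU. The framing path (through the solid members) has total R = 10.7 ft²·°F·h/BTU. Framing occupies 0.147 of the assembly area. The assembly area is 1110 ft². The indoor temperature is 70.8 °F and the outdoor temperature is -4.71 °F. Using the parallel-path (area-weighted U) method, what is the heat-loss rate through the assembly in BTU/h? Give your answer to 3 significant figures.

3800 BTU/h

U_eff = 0.853/27 + 0.147/10.7 = 0.03159 + 0.01374 = 0.04533
R_eff = 1/U_eff = 22.06 ft²·°F·h/BTU
Q = 1110 × (70.8 − (-4.71)) / 22.06 = 3799 BTU/h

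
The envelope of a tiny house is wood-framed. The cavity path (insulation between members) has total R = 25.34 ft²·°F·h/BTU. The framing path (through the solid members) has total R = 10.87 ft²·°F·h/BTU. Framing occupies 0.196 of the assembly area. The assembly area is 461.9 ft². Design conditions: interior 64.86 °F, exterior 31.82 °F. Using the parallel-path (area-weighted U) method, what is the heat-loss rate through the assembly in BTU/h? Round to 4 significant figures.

U_eff = 0.804/25.34 + 0.196/10.87 = 0.031728 + 0.018031 = 0.04976
R_eff = 1/U_eff = 20.097 ft²·°F·h/BTU
Q = 461.9 × (64.86 − 31.82) / 20.097 = 759.39 BTU/h

759.4 BTU/h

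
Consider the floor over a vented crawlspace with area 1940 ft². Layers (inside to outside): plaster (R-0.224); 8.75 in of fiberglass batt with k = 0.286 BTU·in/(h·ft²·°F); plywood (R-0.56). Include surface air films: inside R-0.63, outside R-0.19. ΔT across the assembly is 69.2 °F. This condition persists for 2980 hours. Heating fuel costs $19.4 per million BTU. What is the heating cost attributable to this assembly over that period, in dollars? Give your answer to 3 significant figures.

8.75/0.286 = 30.59
R_total = 0.63 + 0.224 + 30.59 + 0.56 + 0.19 = 32.2 ft²·°F·h/BTU
Q = 1940 × 69.2 / 32.2 = 4169 BTU/h
E = 4169 × 2980 = 12420000 BTU
Cost = 12420000/10⁶ × 19.4 = $241

241 dollars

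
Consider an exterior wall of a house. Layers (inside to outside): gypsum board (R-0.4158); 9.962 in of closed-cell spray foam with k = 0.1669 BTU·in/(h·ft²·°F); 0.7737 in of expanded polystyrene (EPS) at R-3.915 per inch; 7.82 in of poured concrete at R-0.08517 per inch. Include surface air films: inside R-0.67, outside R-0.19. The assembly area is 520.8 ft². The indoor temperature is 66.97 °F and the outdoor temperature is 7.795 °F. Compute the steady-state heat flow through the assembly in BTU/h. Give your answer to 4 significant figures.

476.6 BTU/h

9.962/0.1669 = 59.688
0.7737 × 3.915 = 3.029
7.82 × 0.08517 = 0.66603
R_total = 0.67 + 0.4158 + 59.688 + 3.029 + 0.66603 + 0.19 = 64.659 ft²·°F·h/BTU
Q = A·ΔT/R = 520.8 × (66.97 − 7.795) / 64.659 = 476.63 BTU/h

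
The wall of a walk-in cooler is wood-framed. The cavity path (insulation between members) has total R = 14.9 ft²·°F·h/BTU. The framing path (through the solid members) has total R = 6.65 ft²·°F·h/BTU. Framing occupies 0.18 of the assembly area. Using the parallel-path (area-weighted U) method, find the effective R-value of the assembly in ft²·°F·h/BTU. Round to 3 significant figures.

U_eff = 0.82/14.9 + 0.18/6.65 = 0.05503 + 0.02707 = 0.0821
R_eff = 1/U_eff = 12.18 ft²·°F·h/BTU

12.2 ft²·°F·h/BTU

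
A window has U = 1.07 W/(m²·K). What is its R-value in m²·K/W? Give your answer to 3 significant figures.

R = 1/U = 1/1.07 = 0.9346

0.935 m²·K/W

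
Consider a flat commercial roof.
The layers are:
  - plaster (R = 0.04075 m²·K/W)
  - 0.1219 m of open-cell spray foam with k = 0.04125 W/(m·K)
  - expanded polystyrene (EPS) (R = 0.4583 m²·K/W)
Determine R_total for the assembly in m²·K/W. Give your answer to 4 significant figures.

0.1219/0.04125 = 2.9552
R_total = 0.04075 + 2.9552 + 0.4583 = 3.4542 m²·K/W

3.454 m²·K/W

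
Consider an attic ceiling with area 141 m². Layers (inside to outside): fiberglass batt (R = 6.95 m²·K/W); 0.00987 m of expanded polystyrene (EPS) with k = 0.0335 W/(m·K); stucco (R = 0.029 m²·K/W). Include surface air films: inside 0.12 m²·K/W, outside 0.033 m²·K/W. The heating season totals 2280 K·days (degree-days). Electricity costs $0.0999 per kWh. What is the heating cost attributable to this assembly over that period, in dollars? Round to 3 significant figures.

0.00987/0.0335 = 0.2946
R_total = 0.12 + 6.95 + 0.2946 + 0.029 + 0.033 = 7.427 m²·K/W
E = A × HDD × 24 / R / 1000 = 141 × 2280 × 24 / 7.427 / 1000 = 1039 kWh
Cost = 1039 × 0.0999 = $103.8

104 dollars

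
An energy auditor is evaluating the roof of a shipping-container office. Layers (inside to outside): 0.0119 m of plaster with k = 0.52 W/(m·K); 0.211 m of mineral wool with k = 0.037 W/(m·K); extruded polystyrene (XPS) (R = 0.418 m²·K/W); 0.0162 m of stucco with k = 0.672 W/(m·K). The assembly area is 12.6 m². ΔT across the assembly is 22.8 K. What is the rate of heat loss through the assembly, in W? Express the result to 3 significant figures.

46.6 W

0.0119/0.52 = 0.02288
0.211/0.037 = 5.703
0.0162/0.672 = 0.02411
R_total = 0.02288 + 5.703 + 0.418 + 0.02411 = 6.168 m²·K/W
Q = A·ΔT/R = 12.6 × 22.8 / 6.168 = 46.58 W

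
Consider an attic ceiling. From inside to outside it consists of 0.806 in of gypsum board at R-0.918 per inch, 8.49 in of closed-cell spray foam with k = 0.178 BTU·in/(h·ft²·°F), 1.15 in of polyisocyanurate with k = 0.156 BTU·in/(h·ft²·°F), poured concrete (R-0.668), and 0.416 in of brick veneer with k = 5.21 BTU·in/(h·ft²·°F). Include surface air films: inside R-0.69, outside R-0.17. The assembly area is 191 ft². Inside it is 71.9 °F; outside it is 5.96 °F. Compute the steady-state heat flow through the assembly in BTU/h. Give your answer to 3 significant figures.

219 BTU/h

0.806 × 0.918 = 0.7399
8.49/0.178 = 47.7
1.15/0.156 = 7.372
0.416/5.21 = 0.07985
R_total = 0.69 + 0.7399 + 47.7 + 7.372 + 0.668 + 0.07985 + 0.17 = 57.42 ft²·°F·h/BTU
Q = A·ΔT/R = 191 × (71.9 − 5.96) / 57.42 = 219.4 BTU/h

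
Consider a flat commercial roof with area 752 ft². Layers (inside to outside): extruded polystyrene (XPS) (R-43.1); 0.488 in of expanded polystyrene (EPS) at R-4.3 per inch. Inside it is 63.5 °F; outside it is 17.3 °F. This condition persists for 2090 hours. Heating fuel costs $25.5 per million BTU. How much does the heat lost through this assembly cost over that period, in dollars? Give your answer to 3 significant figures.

0.488 × 4.3 = 2.098
R_total = 43.1 + 2.098 = 45.2 ft²·°F·h/BTU
Q = 752 × (63.5 − 17.3) / 45.2 = 768.7 BTU/h
E = 768.7 × 2090 = 1607000 BTU
Cost = 1607000/10⁶ × 25.5 = $40.97

41.0 dollars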